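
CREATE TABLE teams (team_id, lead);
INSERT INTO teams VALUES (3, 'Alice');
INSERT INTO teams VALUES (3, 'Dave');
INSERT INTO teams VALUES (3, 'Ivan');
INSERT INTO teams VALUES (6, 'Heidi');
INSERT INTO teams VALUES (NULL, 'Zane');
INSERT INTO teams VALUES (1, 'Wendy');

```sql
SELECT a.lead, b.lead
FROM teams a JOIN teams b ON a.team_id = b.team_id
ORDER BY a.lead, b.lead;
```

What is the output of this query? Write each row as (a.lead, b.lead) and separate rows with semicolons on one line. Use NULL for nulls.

(Alice, Alice); (Alice, Dave); (Alice, Ivan); (Dave, Alice); (Dave, Dave); (Dave, Ivan); (Heidi, Heidi); (Ivan, Alice); (Ivan, Dave); (Ivan, Ivan); (Wendy, Wendy)

INNER JOIN keeps only pairs where the ON condition holds.
Matching on a.team_id = b.team_id. A NULL in a compared column never satisfies the condition.
- team_id=3: 3 matching b row(s), so 3 row(s) emitted.
- team_id=3: 3 matching b row(s), so 3 row(s) emitted.
- team_id=3: 3 matching b row(s), so 3 row(s) emitted.
- team_id=6: 1 matching b row(s), so 1 row(s) emitted.
- team_id=NULL: no matching b row, dropped.
- team_id=1: 1 matching b row(s), so 1 row(s) emitted.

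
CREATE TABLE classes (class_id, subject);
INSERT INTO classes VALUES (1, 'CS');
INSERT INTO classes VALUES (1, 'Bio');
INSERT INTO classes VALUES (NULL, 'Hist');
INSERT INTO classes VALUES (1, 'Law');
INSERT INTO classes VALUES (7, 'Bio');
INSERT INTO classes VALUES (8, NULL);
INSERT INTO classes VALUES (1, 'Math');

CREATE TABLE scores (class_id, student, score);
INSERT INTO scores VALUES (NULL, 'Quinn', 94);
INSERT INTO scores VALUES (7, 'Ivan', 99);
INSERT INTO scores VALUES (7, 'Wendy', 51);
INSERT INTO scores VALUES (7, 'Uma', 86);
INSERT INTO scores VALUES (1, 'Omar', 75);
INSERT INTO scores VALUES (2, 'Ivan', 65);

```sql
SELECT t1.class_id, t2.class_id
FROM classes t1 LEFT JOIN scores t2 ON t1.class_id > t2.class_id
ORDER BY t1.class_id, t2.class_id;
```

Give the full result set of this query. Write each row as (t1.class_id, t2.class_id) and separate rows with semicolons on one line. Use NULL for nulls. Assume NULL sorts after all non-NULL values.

LEFT JOIN keeps every row from `classes`; unmatched rows get NULL for `scores`'s columns.
Matching on t1.class_id > t2.class_id. A NULL in a compared column never satisfies the condition.
- t1 (class_id=1) has no partner → padded with NULL.
- t1 (class_id=1) has no partner → padded with NULL.
- t1 (class_id=NULL) has no partner → padded with NULL.
- t1 (class_id=1) has no partner → padded with NULL.
- t1 (class_id=7) pairs with 2 row(s) of t2.
- t1 (class_id=8) pairs with 5 row(s) of t2.
- t1 (class_id=1) has no partner → padded with NULL.

(1, NULL); (1, NULL); (1, NULL); (1, NULL); (7, 1); (7, 2); (8, 1); (8, 2); (8, 7); (8, 7); (8, 7); (NULL, NULL)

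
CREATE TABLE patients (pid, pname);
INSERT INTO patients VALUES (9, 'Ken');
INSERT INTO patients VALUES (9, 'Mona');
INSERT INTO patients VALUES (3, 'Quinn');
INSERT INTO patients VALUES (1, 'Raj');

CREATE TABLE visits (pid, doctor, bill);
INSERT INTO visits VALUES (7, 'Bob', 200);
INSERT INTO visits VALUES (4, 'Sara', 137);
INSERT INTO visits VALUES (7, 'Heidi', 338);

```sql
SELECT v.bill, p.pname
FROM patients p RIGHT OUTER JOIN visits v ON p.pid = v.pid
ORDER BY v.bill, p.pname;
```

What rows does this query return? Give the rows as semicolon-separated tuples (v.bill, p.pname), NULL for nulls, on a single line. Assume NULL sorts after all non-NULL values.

RIGHT JOIN keeps every row from `visits`; unmatched rows get NULL for `patients`'s columns.
Matching on p.pid = v.pid.
Matched pairs: 0; unmatched v rows kept: 3.

(137, NULL); (200, NULL); (338, NULL)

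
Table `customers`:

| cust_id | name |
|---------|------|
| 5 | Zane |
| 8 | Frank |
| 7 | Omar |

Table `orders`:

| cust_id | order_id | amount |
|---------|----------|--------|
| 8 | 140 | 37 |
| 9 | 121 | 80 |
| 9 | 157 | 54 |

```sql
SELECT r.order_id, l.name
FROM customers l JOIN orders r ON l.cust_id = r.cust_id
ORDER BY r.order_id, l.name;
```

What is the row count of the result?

1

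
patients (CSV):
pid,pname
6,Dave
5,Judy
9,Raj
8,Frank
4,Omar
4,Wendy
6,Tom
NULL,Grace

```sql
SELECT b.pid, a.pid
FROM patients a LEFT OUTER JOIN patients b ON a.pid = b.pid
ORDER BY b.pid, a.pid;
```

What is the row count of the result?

12

LEFT JOIN keeps every row from `patients a`; unmatched rows get NULL for `patients b`'s columns.
Matching on a.pid = b.pid. A NULL in a compared column never satisfies the condition.
- a[0] pid=6 → 2 match(es) in b → 2 row(s).
- a[1] pid=5 → 1 match(es) in b → 1 row(s).
- a[2] pid=9 → 1 match(es) in b → 1 row(s).
- a[3] pid=8 → 1 match(es) in b → 1 row(s).
- a[4] pid=4 → 2 match(es) in b → 2 row(s).
- a[5] pid=4 → 2 match(es) in b → 2 row(s).
- a[6] pid=6 → 2 match(es) in b → 2 row(s).
- a[7] pid=NULL → no match; kept with NULLs on the b side.
Total: 11 matched + 1 padded = 12 rows.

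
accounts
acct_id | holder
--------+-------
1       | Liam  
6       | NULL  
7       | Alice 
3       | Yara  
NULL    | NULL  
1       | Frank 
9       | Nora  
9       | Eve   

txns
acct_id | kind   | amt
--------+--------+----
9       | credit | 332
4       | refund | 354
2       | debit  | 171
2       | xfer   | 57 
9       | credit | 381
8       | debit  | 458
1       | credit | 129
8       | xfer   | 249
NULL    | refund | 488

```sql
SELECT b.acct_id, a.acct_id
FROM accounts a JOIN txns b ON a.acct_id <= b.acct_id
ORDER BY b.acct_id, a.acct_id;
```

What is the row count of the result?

INNER JOIN keeps only pairs where the ON condition holds.
Matching on a.acct_id <= b.acct_id. A NULL in a compared column never satisfies the condition.
- a (acct_id=1) pairs with 8 row(s) of b.
- a (acct_id=6) pairs with 4 row(s) of b.
- a (acct_id=7) pairs with 4 row(s) of b.
- a (acct_id=3) pairs with 5 row(s) of b.
- a (acct_id=NULL) has no partner → excluded.
- a (acct_id=1) pairs with 8 row(s) of b.
- a (acct_id=9) pairs with 2 row(s) of b.
- a (acct_id=9) pairs with 2 row(s) of b.
Total: 33 rows.

33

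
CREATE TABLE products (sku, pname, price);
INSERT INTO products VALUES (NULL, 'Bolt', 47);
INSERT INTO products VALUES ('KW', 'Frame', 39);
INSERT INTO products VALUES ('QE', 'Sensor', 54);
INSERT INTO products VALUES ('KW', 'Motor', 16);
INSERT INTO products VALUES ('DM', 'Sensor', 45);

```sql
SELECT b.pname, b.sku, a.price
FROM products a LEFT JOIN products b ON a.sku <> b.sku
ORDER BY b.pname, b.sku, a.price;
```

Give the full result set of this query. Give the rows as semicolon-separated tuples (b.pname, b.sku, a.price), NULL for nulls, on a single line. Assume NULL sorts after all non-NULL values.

(Frame, KW, 45); (Frame, KW, 54); (Motor, KW, 45); (Motor, KW, 54); (Sensor, DM, 16); (Sensor, DM, 39); (Sensor, DM, 54); (Sensor, QE, 16); (Sensor, QE, 39); (Sensor, QE, 45); (NULL, NULL, 47)

LEFT JOIN keeps every row from `products a`; unmatched rows get NULL for `products b`'s columns.
Matching on a.sku <> b.sku. A NULL in a compared column never satisfies the condition.
- a[0] sku=NULL → no match; kept with NULLs on the b side.
- a[1] sku=KW → 2 match(es) in b → 2 row(s).
- a[2] sku=QE → 3 match(es) in b → 3 row(s).
- a[3] sku=KW → 2 match(es) in b → 2 row(s).
- a[4] sku=DM → 3 match(es) in b → 3 row(s).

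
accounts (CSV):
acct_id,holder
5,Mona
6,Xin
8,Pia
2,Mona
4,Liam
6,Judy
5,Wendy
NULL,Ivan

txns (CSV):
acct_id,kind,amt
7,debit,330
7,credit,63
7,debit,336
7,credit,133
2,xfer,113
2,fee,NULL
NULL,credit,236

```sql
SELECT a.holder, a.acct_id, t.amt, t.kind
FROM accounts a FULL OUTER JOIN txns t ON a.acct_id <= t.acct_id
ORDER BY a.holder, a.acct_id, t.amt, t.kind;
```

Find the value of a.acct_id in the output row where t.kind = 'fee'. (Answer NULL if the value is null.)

2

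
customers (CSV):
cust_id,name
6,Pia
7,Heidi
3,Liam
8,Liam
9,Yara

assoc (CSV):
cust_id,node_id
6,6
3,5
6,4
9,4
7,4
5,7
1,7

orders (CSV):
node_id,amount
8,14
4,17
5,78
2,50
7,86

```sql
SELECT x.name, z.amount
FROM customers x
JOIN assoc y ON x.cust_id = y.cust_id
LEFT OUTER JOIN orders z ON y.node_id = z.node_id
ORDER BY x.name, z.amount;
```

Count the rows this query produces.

5

Joins associate left-to-right: customers INNER JOIN assoc on cust_id gives 5 intermediate row(s).
Then LEFT JOIN `orders z` on node_id: each of those 5 rows is kept; rows whose y.node_id has no match in z get NULL for z's columns.
Result: 5 row(s).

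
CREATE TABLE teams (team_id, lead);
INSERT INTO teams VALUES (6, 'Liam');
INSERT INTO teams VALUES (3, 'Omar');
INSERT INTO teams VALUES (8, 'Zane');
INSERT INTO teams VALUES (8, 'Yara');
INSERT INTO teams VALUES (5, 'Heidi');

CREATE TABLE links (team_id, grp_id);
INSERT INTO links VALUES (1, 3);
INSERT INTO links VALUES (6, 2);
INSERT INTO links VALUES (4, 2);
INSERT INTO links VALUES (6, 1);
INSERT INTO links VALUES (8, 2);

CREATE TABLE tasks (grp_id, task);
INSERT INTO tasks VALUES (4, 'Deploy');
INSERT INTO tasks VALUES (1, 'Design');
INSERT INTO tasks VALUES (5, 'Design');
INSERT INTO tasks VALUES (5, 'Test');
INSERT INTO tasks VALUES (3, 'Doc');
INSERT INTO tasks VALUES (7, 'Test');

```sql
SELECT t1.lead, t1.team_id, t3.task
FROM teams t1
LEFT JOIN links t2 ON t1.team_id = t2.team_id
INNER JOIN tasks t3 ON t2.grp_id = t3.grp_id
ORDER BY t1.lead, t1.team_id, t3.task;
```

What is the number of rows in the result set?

Evaluate left to right. First `teams t1 LEFT JOIN links t2` on team_id: 6 row(s).
Then INNER JOIN `tasks t3` on grp_id: keep only rows whose t2.grp_id appears in t3.
Result: 1 row(s).

1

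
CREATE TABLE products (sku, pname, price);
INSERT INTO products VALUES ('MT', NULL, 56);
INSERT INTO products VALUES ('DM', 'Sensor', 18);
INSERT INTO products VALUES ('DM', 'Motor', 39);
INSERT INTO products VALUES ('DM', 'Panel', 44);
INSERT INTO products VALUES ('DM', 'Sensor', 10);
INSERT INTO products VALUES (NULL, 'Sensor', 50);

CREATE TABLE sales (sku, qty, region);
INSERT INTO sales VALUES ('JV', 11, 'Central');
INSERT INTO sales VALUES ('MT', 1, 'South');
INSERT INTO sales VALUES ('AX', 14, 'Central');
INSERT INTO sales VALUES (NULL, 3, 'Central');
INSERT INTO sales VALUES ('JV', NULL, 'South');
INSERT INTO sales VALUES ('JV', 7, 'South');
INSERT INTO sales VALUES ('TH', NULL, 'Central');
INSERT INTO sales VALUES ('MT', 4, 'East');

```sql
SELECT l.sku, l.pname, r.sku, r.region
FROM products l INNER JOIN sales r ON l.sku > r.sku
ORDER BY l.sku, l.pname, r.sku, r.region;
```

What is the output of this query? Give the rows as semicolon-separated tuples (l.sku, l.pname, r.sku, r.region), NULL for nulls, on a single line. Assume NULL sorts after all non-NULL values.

(DM, Motor, AX, Central); (DM, Panel, AX, Central); (DM, Sensor, AX, Central); (DM, Sensor, AX, Central); (MT, NULL, AX, Central); (MT, NULL, JV, Central); (MT, NULL, JV, South); (MT, NULL, JV, South)

INNER JOIN keeps only pairs where the ON condition holds.
Matching on l.sku > r.sku. A NULL in a compared column never satisfies the condition.
- l (sku=MT) pairs with 4 row(s) of r.
- l (sku=DM) pairs with 1 row(s) of r.
- l (sku=DM) pairs with 1 row(s) of r.
- l (sku=DM) pairs with 1 row(s) of r.
- l (sku=DM) pairs with 1 row(s) of r.
- l (sku=NULL) has no partner → excluded.
After projecting and ordering:
l.sku | l.pname | r.sku | r.region
DM | Motor | AX | Central
DM | Panel | AX | Central
DM | Sensor | AX | Central
DM | Sensor | AX | Central
MT | NULL | AX | Central
MT | NULL | JV | Central
MT | NULL | JV | South
MT | NULL | JV | South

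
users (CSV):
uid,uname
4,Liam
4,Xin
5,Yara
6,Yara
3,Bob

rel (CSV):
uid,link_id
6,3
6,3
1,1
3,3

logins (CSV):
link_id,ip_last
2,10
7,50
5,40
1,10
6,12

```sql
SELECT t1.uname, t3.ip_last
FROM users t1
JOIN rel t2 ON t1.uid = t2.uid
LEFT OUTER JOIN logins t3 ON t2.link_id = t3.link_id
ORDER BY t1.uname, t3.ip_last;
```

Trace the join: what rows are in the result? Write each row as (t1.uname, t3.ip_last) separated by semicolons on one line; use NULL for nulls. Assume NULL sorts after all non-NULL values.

(Bob, NULL); (Yara, NULL); (Yara, NULL)

Evaluate left to right. First `users t1 INNER JOIN rel t2` on uid: 3 row(s).
Then LEFT JOIN `logins t3` on link_id: each of those 3 rows is kept; rows whose t2.link_id has no match in t3 get NULL for t3's columns.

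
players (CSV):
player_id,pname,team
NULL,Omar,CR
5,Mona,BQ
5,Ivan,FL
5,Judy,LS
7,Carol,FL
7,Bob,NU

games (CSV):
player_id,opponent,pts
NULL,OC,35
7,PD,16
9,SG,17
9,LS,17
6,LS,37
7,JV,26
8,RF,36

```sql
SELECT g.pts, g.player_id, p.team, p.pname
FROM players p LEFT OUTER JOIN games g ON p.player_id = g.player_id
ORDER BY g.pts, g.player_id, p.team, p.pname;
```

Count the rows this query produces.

8

LEFT JOIN keeps every row from `players`; unmatched rows get NULL for `games`'s columns.
Matching on p.player_id = g.player_id. A NULL in a compared column never satisfies the condition.
- p row (player_id=NULL): no match → kept, g columns NULL.
- p row (player_id=5): no match → kept, g columns NULL.
- p row (player_id=5): no match → kept, g columns NULL.
- p row (player_id=5): no match → kept, g columns NULL.
- p row (player_id=7): matches 2 g row(s) → 2 output row(s).
- p row (player_id=7): matches 2 g row(s) → 2 output row(s).
Total: 4 matched + 4 padded = 8 rows.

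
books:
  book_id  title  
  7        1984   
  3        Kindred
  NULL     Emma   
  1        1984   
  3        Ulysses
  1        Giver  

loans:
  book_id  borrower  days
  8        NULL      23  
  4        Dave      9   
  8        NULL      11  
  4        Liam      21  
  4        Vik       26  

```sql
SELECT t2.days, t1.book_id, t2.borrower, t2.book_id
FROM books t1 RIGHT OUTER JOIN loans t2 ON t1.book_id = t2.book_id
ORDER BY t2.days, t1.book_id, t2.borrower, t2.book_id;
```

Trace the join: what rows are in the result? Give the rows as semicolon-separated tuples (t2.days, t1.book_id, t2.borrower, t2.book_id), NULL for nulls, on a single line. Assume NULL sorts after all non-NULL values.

RIGHT JOIN keeps every row from `loans`; unmatched rows get NULL for `books`'s columns.
Matching on t1.book_id = t2.book_id. A NULL in a compared column never satisfies the condition.
- t1 (book_id=7) has no partner in t2.
- t1 (book_id=3) has no partner in t2.
- t1 (book_id=NULL) has no partner in t2.
- t1 (book_id=1) has no partner in t2.
- t1 (book_id=3) has no partner in t2.
- t1 (book_id=1) has no partner in t2.
- 5 t2 row(s) had no t1 match → kept, t1 columns NULL.
After projecting and ordering:
t2.days | t1.book_id | t2.borrower | t2.book_id
9 | NULL | Dave | 4
11 | NULL | NULL | 8
21 | NULL | Liam | 4
23 | NULL | NULL | 8
26 | NULL | Vik | 4

(9, NULL, Dave, 4); (11, NULL, NULL, 8); (21, NULL, Liam, 4); (23, NULL, NULL, 8); (26, NULL, Vik, 4)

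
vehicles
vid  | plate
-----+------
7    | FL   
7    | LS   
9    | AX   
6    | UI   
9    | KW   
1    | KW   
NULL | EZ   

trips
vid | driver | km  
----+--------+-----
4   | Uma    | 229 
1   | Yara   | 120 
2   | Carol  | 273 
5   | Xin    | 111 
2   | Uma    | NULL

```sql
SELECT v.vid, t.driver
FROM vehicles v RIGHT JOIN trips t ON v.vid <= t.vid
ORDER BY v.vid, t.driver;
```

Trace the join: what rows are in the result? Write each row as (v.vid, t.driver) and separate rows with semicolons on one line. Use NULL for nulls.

(1, Carol); (1, Uma); (1, Uma); (1, Xin); (1, Yara)

RIGHT JOIN keeps every row from `trips`; unmatched rows get NULL for `vehicles`'s columns.
Matching on v.vid <= t.vid. A NULL in a compared column never satisfies the condition.
Matched pairs: 5; unmatched t rows kept: 0.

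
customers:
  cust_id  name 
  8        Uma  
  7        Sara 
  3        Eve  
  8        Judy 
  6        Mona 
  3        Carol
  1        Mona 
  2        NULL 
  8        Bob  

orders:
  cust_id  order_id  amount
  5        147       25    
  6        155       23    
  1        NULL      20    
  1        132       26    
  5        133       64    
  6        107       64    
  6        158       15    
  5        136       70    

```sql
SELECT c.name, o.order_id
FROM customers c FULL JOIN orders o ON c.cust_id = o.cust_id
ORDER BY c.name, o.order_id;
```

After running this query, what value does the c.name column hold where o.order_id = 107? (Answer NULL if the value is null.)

Mona

FULL OUTER JOIN keeps every row from both sides; unmatched rows get NULL for the other side's columns.
Matching on c.cust_id = o.cust_id.
Matched pairs: 5; unmatched c rows kept: 7; unmatched o rows kept: 3.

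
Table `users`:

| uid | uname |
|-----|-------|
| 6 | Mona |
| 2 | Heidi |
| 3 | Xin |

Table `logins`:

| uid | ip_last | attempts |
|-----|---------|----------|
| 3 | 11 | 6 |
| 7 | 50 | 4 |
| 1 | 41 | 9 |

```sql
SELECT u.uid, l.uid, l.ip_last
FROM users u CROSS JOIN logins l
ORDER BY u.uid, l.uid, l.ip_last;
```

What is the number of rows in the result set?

9

CROSS JOIN pairs every row of `users` with every row of `logins`: 3 × 3 = 9 rows.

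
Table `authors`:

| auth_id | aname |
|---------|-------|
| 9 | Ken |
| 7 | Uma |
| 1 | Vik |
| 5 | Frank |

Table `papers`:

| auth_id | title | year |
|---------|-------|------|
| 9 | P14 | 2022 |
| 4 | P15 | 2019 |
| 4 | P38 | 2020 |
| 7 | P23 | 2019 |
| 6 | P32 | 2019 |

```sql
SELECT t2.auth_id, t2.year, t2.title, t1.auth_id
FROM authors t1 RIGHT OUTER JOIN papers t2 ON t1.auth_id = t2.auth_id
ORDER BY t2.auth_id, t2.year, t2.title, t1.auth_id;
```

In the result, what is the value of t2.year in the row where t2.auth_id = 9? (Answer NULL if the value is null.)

RIGHT JOIN keeps every row from `papers`; unmatched rows get NULL for `authors`'s columns.
Matching on t1.auth_id = t2.auth_id.
- t1 row (auth_id=9): matches 1 t2 row(s) → 1 output row(s).
- t1 row (auth_id=7): matches 1 t2 row(s) → 1 output row(s).
- t1 row (auth_id=1): no match.
- t1 row (auth_id=5): no match.
- 3 row(s) from t2 found no t1 partner → padded with NULL.

2022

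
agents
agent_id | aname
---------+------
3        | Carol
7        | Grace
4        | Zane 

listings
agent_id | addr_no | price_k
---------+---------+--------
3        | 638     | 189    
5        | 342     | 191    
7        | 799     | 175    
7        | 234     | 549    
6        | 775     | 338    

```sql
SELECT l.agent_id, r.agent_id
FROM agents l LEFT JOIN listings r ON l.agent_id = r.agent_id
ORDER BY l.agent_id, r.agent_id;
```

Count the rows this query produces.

4

LEFT JOIN keeps every row from `agents`; unmatched rows get NULL for `listings`'s columns.
Matching on l.agent_id = r.agent_id.
Matched pairs: 3; unmatched l rows kept: 1.
Total: 3 matched + 1 padded = 4 rows.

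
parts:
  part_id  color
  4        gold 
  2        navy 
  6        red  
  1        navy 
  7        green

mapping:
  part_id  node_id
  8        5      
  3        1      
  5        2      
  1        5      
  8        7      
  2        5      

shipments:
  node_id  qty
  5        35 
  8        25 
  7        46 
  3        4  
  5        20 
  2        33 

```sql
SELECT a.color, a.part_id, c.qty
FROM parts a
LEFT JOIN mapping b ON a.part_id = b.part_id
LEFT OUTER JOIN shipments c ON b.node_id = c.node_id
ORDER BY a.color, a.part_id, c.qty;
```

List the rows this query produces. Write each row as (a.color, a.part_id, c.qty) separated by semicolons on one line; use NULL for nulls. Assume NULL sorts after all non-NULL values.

(gold, 4, NULL); (green, 7, NULL); (navy, 1, 20); (navy, 1, 35); (navy, 2, 20); (navy, 2, 35); (red, 6, NULL)

Step 1 — a LEFT JOIN b on part_id → 5 row(s).
Then LEFT JOIN `shipments c` on node_id: each of those 5 rows is kept; rows whose b.node_id has no match in c get NULL for c's columns.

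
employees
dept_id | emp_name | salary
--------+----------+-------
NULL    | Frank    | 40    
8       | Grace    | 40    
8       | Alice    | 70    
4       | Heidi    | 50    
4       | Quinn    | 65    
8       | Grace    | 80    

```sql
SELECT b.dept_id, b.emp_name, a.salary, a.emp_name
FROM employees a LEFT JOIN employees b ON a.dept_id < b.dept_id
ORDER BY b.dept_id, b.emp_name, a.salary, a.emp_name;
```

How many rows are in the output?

LEFT JOIN keeps every row from `employees a`; unmatched rows get NULL for `employees b`'s columns.
Matching on a.dept_id < b.dept_id. A NULL in a compared column never satisfies the condition.
Matched pairs: 6; unmatched a rows kept: 4.
Total: 6 matched + 4 padded = 10 rows.

10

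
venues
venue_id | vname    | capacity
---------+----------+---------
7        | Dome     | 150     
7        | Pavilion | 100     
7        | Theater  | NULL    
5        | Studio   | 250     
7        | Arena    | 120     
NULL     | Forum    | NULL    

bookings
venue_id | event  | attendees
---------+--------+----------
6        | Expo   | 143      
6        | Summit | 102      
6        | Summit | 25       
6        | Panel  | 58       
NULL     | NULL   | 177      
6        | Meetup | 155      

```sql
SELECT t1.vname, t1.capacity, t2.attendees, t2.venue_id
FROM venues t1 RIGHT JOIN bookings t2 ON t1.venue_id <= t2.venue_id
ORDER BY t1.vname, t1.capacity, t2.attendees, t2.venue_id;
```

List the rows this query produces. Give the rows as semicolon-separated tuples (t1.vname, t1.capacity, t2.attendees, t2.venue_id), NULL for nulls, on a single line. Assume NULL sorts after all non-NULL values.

RIGHT JOIN keeps every row from `bookings`; unmatched rows get NULL for `venues`'s columns.
Matching on t1.venue_id <= t2.venue_id. A NULL in a compared column never satisfies the condition.
- venue_id=7: no matching t2 row.
- venue_id=7: no matching t2 row.
- venue_id=7: no matching t2 row.
- venue_id=5: 5 matching t2 row(s), so 5 row(s) emitted.
- venue_id=7: no matching t2 row.
- venue_id=NULL: no matching t2 row.
- plus 1 unmatched t2 row(s), each kept with NULL t1 columns.
After projecting and ordering:
t1.vname | t1.capacity | t2.attendees | t2.venue_id
Studio | 250 | 25 | 6
Studio | 250 | 58 | 6
Studio | 250 | 102 | 6
Studio | 250 | 143 | 6
Studio | 250 | 155 | 6
NULL | NULL | 177 | NULL

(Studio, 250, 25, 6); (Studio, 250, 58, 6); (Studio, 250, 102, 6); (Studio, 250, 143, 6); (Studio, 250, 155, 6); (NULL, NULL, 177, NULL)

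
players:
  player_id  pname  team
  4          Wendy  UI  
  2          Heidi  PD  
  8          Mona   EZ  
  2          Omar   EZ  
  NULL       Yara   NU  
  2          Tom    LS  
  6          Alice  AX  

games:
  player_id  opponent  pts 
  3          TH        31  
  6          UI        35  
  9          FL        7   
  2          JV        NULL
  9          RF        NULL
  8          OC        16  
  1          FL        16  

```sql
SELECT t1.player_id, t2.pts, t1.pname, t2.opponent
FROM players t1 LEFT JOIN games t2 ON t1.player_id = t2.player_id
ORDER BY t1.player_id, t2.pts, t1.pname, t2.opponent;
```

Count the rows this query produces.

LEFT JOIN keeps every row from `players`; unmatched rows get NULL for `games`'s columns.
Matching on t1.player_id = t2.player_id. A NULL in a compared column never satisfies the condition.
- t1[0] player_id=4 → no match; kept with NULLs on the t2 side.
- t1[1] player_id=2 → 1 match(es) in t2 → 1 row(s).
- t1[2] player_id=8 → 1 match(es) in t2 → 1 row(s).
- t1[3] player_id=2 → 1 match(es) in t2 → 1 row(s).
- t1[4] player_id=NULL → no match; kept with NULLs on the t2 side.
- t1[5] player_id=2 → 1 match(es) in t2 → 1 row(s).
- t1[6] player_id=6 → 1 match(es) in t2 → 1 row(s).
Total: 5 matched + 2 padded = 7 rows.

7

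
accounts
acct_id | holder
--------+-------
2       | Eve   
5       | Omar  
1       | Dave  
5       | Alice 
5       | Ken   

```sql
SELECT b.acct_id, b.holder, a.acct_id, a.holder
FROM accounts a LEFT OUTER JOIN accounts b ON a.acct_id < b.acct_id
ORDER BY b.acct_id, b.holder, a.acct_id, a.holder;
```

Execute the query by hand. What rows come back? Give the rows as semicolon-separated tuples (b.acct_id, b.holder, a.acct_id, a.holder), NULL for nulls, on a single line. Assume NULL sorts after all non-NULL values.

(2, Eve, 1, Dave); (5, Alice, 1, Dave); (5, Alice, 2, Eve); (5, Ken, 1, Dave); (5, Ken, 2, Eve); (5, Omar, 1, Dave); (5, Omar, 2, Eve); (NULL, NULL, 5, Alice); (NULL, NULL, 5, Ken); (NULL, NULL, 5, Omar)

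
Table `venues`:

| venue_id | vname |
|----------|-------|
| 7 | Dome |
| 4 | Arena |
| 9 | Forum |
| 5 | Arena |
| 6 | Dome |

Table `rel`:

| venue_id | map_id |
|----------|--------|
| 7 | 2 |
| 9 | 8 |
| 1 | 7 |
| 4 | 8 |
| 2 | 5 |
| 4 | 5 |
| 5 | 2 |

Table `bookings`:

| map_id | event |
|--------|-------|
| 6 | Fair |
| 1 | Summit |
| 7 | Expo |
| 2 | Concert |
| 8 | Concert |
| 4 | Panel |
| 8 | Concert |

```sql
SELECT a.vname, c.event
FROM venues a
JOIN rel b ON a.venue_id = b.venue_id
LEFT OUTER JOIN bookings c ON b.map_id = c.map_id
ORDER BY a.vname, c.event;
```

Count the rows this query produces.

7

Joins associate left-to-right: venues INNER JOIN rel on venue_id gives 5 intermediate row(s).
Then LEFT JOIN `bookings c` on map_id: each of those 5 rows is kept; rows whose b.map_id has no match in c get NULL for c's columns.
Result: 7 row(s).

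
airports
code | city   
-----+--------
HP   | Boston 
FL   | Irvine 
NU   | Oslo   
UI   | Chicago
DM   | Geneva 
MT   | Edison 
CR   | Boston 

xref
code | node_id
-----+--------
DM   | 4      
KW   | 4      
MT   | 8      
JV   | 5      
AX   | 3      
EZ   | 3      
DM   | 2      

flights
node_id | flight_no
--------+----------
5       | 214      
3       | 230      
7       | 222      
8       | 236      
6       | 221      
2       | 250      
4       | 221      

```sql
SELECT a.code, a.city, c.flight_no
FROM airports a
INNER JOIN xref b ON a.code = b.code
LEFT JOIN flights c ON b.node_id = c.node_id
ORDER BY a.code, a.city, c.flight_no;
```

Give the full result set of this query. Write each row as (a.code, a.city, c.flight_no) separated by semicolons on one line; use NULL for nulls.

Joins associate left-to-right: airports INNER JOIN xref on code gives 3 intermediate row(s).
Then LEFT JOIN `flights c` on node_id: each of those 3 rows is kept; rows whose b.node_id has no match in c get NULL for c's columns.

(DM, Geneva, 221); (DM, Geneva, 250); (MT, Edison, 236)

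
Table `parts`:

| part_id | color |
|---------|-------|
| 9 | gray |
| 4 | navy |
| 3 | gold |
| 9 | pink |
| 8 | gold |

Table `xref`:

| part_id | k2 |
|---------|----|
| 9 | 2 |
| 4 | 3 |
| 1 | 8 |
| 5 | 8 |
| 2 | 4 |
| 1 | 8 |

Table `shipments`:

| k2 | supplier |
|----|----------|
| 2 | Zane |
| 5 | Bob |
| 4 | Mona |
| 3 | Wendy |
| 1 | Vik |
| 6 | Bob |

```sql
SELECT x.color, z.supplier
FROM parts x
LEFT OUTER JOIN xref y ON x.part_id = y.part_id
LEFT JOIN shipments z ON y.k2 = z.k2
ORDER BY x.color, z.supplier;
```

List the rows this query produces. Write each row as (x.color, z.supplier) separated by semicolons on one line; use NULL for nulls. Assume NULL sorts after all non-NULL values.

Evaluate left to right. First `parts x LEFT JOIN xref y` on part_id: 5 row(s).
Then LEFT JOIN `shipments z` on k2: each of those 5 rows is kept; rows whose y.k2 has no match in z get NULL for z's columns.

(gold, NULL); (gold, NULL); (gray, Zane); (navy, Wendy); (pink, Zane)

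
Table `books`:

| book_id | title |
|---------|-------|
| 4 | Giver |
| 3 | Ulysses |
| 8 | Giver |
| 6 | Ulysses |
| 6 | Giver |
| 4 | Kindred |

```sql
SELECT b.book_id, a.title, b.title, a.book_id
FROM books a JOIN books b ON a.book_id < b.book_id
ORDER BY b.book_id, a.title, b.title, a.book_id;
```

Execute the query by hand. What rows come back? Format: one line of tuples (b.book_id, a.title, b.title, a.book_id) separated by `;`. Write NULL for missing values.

INNER JOIN keeps only pairs where the ON condition holds.
Matching on a.book_id < b.book_id.
- a[0] book_id=4 → 3 match(es) in b → 3 row(s).
- a[1] book_id=3 → 5 match(es) in b → 5 row(s).
- a[2] book_id=8 → no match; dropped.
- a[3] book_id=6 → 1 match(es) in b → 1 row(s).
- a[4] book_id=6 → 1 match(es) in b → 1 row(s).
- a[5] book_id=4 → 3 match(es) in b → 3 row(s).

(4, Ulysses, Giver, 3); (4, Ulysses, Kindred, 3); (6, Giver, Giver, 4); (6, Giver, Ulysses, 4); (6, Kindred, Giver, 4); (6, Kindred, Ulysses, 4); (6, Ulysses, Giver, 3); (6, Ulysses, Ulysses, 3); (8, Giver, Giver, 4); (8, Giver, Giver, 6); (8, Kindred, Giver, 4); (8, Ulysses, Giver, 3); (8, Ulysses, Giver, 6)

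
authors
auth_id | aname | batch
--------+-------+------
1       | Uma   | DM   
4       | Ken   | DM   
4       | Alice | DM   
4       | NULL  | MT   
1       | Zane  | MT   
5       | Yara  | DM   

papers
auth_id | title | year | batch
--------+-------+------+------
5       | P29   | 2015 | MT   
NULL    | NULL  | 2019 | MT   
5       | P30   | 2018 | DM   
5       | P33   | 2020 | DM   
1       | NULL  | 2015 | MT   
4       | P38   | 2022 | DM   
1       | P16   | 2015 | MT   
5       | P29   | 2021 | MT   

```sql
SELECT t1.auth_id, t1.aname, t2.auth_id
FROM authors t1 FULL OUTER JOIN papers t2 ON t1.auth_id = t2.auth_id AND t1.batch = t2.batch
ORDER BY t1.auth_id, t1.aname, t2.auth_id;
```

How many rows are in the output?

11

FULL OUTER JOIN keeps every row from both sides; unmatched rows get NULL for the other side's columns.
Matching on t1.auth_id = t2.auth_id AND t1.batch = t2.batch. A NULL in a compared column never satisfies the condition.
Matched pairs: 6; unmatched t1 rows kept: 2; unmatched t2 rows kept: 3.
Total: 6 matched + 5 padded = 11 rows.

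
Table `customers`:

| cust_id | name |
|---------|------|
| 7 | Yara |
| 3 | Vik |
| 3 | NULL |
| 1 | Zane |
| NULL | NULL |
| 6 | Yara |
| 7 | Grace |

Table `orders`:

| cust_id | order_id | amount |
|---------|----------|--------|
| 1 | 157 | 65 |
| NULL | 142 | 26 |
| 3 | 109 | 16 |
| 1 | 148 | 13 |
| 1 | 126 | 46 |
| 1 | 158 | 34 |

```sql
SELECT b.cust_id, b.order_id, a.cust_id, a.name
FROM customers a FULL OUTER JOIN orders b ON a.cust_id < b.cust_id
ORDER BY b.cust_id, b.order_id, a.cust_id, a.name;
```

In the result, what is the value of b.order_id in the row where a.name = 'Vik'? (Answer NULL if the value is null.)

NULL

FULL OUTER JOIN keeps every row from both sides; unmatched rows get NULL for the other side's columns.
Matching on a.cust_id < b.cust_id. A NULL in a compared column never satisfies the condition.
- cust_id=7: no b row matches, row kept with b columns NULL.
- cust_id=3: no b row matches, row kept with b columns NULL.
- cust_id=3: no b row matches, row kept with b columns NULL.
- cust_id=1: 1 matching b row(s), so 1 row(s) emitted.
- cust_id=NULL: no b row matches, row kept with b columns NULL.
- cust_id=6: no b row matches, row kept with b columns NULL.
- cust_id=7: no b row matches, row kept with b columns NULL.
- plus 5 unmatched b row(s), each kept with NULL a columns.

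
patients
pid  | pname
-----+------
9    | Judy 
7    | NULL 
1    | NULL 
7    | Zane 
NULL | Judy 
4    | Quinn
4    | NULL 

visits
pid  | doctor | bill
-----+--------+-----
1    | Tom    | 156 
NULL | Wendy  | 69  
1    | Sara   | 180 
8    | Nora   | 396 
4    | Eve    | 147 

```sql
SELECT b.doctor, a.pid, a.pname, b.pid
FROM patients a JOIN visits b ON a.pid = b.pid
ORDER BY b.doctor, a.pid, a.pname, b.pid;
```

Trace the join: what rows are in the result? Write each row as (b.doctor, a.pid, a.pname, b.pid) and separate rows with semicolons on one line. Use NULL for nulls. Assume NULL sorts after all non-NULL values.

INNER JOIN keeps only pairs where the ON condition holds.
Matching on a.pid = b.pid. A NULL in a compared column never satisfies the condition.
Matched pairs: 4.

(Eve, 4, Quinn, 4); (Eve, 4, NULL, 4); (Sara, 1, NULL, 1); (Tom, 1, NULL, 1)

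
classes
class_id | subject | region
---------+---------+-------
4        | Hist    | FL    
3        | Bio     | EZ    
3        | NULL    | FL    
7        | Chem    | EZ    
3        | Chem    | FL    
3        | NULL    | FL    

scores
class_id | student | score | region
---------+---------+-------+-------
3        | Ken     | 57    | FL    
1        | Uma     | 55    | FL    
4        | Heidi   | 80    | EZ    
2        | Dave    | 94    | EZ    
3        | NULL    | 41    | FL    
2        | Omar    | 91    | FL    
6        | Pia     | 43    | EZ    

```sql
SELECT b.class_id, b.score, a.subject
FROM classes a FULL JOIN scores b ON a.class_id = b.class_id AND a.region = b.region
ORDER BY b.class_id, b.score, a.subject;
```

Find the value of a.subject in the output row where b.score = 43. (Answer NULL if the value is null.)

NULL

FULL OUTER JOIN keeps every row from both sides; unmatched rows get NULL for the other side's columns.
Matching on a.class_id = b.class_id AND a.region = b.region.
Matched pairs: 6; unmatched a rows kept: 3; unmatched b rows kept: 5.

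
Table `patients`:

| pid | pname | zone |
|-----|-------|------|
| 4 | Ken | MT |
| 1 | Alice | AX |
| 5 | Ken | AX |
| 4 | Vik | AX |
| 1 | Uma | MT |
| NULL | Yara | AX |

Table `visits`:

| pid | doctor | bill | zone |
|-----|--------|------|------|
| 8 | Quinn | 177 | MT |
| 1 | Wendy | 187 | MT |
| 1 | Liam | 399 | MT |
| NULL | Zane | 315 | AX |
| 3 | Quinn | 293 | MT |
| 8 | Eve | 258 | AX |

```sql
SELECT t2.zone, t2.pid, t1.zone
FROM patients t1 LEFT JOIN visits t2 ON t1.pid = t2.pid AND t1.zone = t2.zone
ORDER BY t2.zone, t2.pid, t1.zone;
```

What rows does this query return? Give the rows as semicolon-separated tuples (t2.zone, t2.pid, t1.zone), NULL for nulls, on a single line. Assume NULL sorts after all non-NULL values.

(MT, 1, MT); (MT, 1, MT); (NULL, NULL, AX); (NULL, NULL, AX); (NULL, NULL, AX); (NULL, NULL, AX); (NULL, NULL, MT)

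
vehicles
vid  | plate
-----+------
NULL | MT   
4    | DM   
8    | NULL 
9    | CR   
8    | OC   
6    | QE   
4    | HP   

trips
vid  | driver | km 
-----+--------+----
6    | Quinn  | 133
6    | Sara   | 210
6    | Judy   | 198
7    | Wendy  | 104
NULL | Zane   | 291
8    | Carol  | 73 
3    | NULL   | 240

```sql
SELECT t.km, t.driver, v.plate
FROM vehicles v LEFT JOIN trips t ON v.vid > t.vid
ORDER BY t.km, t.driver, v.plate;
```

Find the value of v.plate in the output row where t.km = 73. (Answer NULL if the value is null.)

CR

LEFT JOIN keeps every row from `vehicles`; unmatched rows get NULL for `trips`'s columns.
Matching on v.vid > t.vid. A NULL in a compared column never satisfies the condition.
- v (vid=NULL) has no partner → padded with NULL.
- v (vid=4) pairs with 1 row(s) of t.
- v (vid=8) pairs with 5 row(s) of t.
- v (vid=9) pairs with 6 row(s) of t.
- v (vid=8) pairs with 5 row(s) of t.
- v (vid=6) pairs with 1 row(s) of t.
- v (vid=4) pairs with 1 row(s) of t.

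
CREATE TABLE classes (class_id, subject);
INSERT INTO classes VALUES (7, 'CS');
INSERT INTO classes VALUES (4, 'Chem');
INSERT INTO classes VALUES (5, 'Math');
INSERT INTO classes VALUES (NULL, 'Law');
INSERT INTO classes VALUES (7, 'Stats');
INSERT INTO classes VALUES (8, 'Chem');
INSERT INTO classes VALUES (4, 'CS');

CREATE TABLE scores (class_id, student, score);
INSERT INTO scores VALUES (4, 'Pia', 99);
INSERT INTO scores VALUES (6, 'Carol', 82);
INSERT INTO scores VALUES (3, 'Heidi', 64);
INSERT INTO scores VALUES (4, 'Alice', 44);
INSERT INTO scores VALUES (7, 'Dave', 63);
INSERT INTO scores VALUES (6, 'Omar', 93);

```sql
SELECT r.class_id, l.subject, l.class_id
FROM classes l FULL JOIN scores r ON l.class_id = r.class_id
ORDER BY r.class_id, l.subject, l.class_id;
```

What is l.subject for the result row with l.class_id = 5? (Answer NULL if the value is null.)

FULL OUTER JOIN keeps every row from both sides; unmatched rows get NULL for the other side's columns.
Matching on l.class_id = r.class_id. A NULL in a compared column never satisfies the condition.
Matched pairs: 6; unmatched l rows kept: 3; unmatched r rows kept: 3.

Math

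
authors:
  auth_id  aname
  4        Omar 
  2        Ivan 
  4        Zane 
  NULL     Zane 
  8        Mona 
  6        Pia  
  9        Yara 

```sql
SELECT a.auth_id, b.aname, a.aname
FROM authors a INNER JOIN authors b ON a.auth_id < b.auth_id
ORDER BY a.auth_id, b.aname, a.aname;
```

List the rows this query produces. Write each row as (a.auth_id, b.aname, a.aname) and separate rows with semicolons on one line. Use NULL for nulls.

(2, Mona, Ivan); (2, Omar, Ivan); (2, Pia, Ivan); (2, Yara, Ivan); (2, Zane, Ivan); (4, Mona, Omar); (4, Mona, Zane); (4, Pia, Omar); (4, Pia, Zane); (4, Yara, Omar); (4, Yara, Zane); (6, Mona, Pia); (6, Yara, Pia); (8, Yara, Mona)

INNER JOIN keeps only pairs where the ON condition holds.
Matching on a.auth_id < b.auth_id. A NULL in a compared column never satisfies the condition.
- a row (auth_id=4): matches 3 b row(s) → 3 output row(s).
- a row (auth_id=2): matches 5 b row(s) → 5 output row(s).
- a row (auth_id=4): matches 3 b row(s) → 3 output row(s).
- a row (auth_id=NULL): no match → dropped.
- a row (auth_id=8): matches 1 b row(s) → 1 output row(s).
- a row (auth_id=6): matches 2 b row(s) → 2 output row(s).
- a row (auth_id=9): no match → dropped.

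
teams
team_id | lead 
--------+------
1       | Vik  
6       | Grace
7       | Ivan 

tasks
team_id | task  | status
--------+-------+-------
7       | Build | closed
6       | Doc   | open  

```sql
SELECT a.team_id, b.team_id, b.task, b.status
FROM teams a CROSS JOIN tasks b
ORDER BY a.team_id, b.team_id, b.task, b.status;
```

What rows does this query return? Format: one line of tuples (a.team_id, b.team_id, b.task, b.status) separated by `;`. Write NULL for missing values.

(1, 6, Doc, open); (1, 7, Build, closed); (6, 6, Doc, open); (6, 7, Build, closed); (7, 6, Doc, open); (7, 7, Build, closed)

CROSS JOIN pairs every row of `teams` with every row of `tasks`: 3 × 2 = 6 rows.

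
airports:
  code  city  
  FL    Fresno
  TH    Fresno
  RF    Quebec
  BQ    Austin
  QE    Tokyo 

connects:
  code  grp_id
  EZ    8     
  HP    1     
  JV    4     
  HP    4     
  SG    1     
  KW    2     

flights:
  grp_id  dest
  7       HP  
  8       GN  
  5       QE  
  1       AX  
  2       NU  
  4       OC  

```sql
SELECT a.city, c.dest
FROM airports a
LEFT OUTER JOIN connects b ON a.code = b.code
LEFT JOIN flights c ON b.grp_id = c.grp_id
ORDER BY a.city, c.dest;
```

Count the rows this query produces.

Evaluate left to right. First `airports a LEFT JOIN connects b` on code: 5 row(s).
Then LEFT JOIN `flights c` on grp_id: each of those 5 rows is kept; rows whose b.grp_id has no match in c get NULL for c's columns.
Result: 5 row(s).

5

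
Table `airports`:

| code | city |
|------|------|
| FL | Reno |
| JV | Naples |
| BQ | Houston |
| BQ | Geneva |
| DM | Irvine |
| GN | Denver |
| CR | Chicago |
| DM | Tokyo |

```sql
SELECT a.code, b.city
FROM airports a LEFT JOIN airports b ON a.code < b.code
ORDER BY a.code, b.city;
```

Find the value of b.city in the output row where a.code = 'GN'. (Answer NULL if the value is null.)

LEFT JOIN keeps every row from `airports a`; unmatched rows get NULL for `airports b`'s columns.
Matching on a.code < b.code.
Matched pairs: 26; unmatched a rows kept: 1.

Naples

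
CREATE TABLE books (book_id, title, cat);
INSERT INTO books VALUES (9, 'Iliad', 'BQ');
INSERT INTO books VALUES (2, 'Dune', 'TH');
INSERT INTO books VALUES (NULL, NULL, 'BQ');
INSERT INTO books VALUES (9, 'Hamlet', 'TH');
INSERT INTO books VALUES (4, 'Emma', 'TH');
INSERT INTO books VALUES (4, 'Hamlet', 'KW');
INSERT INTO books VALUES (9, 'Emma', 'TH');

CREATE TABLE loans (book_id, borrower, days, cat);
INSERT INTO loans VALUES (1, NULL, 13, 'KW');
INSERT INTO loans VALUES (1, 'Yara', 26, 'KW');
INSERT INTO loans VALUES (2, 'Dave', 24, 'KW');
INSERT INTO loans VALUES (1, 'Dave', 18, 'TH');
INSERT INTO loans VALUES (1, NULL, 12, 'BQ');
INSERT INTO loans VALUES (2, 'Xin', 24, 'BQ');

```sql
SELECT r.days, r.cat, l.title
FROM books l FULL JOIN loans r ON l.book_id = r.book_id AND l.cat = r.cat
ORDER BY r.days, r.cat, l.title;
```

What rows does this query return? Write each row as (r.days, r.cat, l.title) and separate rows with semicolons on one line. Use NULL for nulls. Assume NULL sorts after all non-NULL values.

FULL OUTER JOIN keeps every row from both sides; unmatched rows get NULL for the other side's columns.
Matching on l.book_id = r.book_id AND l.cat = r.cat. A NULL in a compared column never satisfies the condition.
Matched pairs: 0; unmatched l rows kept: 7; unmatched r rows kept: 6.

(12, BQ, NULL); (13, KW, NULL); (18, TH, NULL); (24, BQ, NULL); (24, KW, NULL); (26, KW, NULL); (NULL, NULL, Dune); (NULL, NULL, Emma); (NULL, NULL, Emma); (NULL, NULL, Hamlet); (NULL, NULL, Hamlet); (NULL, NULL, Iliad); (NULL, NULL, NULL)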